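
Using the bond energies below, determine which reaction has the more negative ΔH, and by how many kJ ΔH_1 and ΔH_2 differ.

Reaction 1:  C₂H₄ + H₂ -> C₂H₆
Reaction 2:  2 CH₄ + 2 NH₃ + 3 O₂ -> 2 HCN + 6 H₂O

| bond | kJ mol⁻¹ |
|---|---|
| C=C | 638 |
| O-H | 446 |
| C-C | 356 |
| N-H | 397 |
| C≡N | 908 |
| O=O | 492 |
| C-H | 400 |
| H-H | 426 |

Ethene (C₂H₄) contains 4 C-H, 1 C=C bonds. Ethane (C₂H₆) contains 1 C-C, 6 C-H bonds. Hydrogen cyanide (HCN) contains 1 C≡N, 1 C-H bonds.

Reaction 2, by 818 kJ

Reaction 1:
  Bonds broken (reactants):
    C-H: 4 × 400 = 1600
    C=C: 1 × 638 = 638
    H-H: 1 × 426 = 426
    Σ(broken) = 2664 kJ
  Bonds formed (products):
    C-C: 1 × 356 = 356
    C-H: 6 × 400 = 2400
    Σ(formed) = 2756 kJ
  ΔH_1 = 2664 − 2756 = −92 kJ
Reaction 2:
  Bonds broken (reactants):
    C-H: 8 × 400 = 3200
    N-H: 6 × 397 = 2382
    O=O: 3 × 492 = 1476
    Σ(broken) = 7058 kJ
  Bonds formed (products):
    C≡N: 2 × 908 = 1816
    C-H: 2 × 400 = 800
    O-H: 12 × 446 = 5352
    Σ(formed) = 7968 kJ
  ΔH_2 = 7058 − 7968 = −910 kJ
ΔH_1 − ΔH_2 = +818 kJ, so reaction 2 has the more negative ΔH; |ΔH_1 − ΔH_2| = 818 kJ.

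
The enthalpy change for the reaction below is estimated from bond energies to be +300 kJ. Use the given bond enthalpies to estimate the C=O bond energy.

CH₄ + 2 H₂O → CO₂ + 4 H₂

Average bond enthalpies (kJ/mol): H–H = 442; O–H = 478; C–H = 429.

D(C=O) ≈ 780 kJ/mol

Let D be the C=O bond energy.
Σ(broken) = 4×429 + 4×478 = 3628
Σ(formed) = 2×D + 4×442 = 1768 + 2D
ΔH = Σ(broken) − Σ(formed) = (3628) − (1768 + 2D) = +1860 − 2D
Setting this equal to +300 kJ gives 2D = 1560, so D = 780 kJ/mol.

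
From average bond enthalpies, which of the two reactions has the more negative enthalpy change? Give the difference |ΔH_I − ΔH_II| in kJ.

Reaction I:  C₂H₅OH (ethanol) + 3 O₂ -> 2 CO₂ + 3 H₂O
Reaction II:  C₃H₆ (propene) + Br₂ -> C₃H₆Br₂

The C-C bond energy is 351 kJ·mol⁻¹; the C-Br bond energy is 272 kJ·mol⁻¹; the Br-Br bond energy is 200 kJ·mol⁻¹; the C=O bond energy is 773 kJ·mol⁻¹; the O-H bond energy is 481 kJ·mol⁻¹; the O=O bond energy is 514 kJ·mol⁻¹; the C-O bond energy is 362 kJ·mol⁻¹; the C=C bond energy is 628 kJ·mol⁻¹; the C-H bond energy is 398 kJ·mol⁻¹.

Reaction I, by 1185 kJ

Reaction I:
  Bonds broken (reactants):
    C-C: 1 × 351 = 351
    C-H: 5 × 398 = 1990
    C-O: 1 × 362 = 362
    O-H: 1 × 481 = 481
    O=O: 3 × 514 = 1542
    Σ(broken) = 4726 kJ
  Bonds formed (products):
    C=O: 4 × 773 = 3092
    O-H: 6 × 481 = 2886
    Σ(formed) = 5978 kJ
  ΔH_I = 4726 − 5978 = −1252 kJ
Reaction II:
  Bonds broken (reactants):
    Br-Br: 1 × 200 = 200
    C-C: 1 × 351 = 351
    C-H: 6 × 398 = 2388
    C=C: 1 × 628 = 628
    Σ(broken) = 3567 kJ
  Bonds formed (products):
    C-Br: 2 × 272 = 544
    C-C: 2 × 351 = 702
    C-H: 6 × 398 = 2388
    Σ(formed) = 3634 kJ
  ΔH_II = 3567 − 3634 = −67 kJ
ΔH_I − ΔH_II = −1185 kJ, so reaction I has the more negative ΔH; |ΔH_I − ΔH_II| = 1185 kJ.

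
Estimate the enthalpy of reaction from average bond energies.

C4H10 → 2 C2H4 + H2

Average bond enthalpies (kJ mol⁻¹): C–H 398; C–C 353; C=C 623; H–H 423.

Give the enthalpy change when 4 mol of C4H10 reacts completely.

Bonds broken (reactants):
  C–C: 3 × 353 = 1059
  C–H: 10 × 398 = 3980
  Σ(broken) = 5039 kJ
Bonds formed (products):
  C–H: 8 × 398 = 3184
  C=C: 2 × 623 = 1246
  H–H: 1 × 423 = 423
  Σ(formed) = 4853 kJ
ΔH = Σ(broken) − Σ(formed) = 5039 − 4853 = +186 kJ
For 4× the reaction as written: 4 × (+186) = +744 kJ

ΔH = +744 kJ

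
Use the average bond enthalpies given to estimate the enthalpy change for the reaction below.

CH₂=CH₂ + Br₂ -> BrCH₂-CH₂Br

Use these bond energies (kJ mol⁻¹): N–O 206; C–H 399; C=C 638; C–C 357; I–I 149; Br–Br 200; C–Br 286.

ΔH ≈ −91 kJ

Bonds broken (reactants):
  Br–Br: 1 × 200 = 200
  C–H: 4 × 399 = 1596
  C=C: 1 × 638 = 638
  Σ(broken) = 2434 kJ
Bonds formed (products):
  C–Br: 2 × 286 = 572
  C–C: 1 × 357 = 357
  C–H: 4 × 399 = 1596
  Σ(formed) = 2525 kJ
ΔH = Σ(broken) − Σ(formed) = 2434 − 2525 = −91 kJ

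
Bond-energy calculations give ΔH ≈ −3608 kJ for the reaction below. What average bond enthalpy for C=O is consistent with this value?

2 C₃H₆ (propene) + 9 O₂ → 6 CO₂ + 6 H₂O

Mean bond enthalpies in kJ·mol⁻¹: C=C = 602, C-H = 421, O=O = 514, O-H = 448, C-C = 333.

D(C=O) ≈ 815 kJ/mol

Let D be the C=O bond energy.
Σ(broken) = 2×333 + 12×421 + 2×602 + 9×514 = 11548
Σ(formed) = 12×D + 12×448 = 5376 + 12D
ΔH = Σ(broken) − Σ(formed) = (11548) − (5376 + 12D) = +6172 − 12D
Setting this equal to −3608 kJ gives 12D = 9780, so D = 815 kJ/mol.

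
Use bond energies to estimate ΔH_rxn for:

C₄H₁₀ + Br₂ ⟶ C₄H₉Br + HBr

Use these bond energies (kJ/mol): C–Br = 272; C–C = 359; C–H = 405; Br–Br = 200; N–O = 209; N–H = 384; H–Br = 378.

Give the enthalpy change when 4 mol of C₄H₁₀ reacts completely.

Bonds broken (reactants):
  Br–Br: 1 × 200 = 200
  C–C: 3 × 359 = 1077
  C–H: 10 × 405 = 4050
  Σ(broken) = 5327 kJ
Bonds formed (products):
  C–Br: 1 × 272 = 272
  C–C: 3 × 359 = 1077
  C–H: 9 × 405 = 3645
  H–Br: 1 × 378 = 378
  Σ(formed) = 5372 kJ
ΔH = Σ(broken) − Σ(formed) = 5327 − 5372 = −45 kJ
For 4× the reaction as written: 4 × (−45) = −180 kJ

ΔH = −180 kJ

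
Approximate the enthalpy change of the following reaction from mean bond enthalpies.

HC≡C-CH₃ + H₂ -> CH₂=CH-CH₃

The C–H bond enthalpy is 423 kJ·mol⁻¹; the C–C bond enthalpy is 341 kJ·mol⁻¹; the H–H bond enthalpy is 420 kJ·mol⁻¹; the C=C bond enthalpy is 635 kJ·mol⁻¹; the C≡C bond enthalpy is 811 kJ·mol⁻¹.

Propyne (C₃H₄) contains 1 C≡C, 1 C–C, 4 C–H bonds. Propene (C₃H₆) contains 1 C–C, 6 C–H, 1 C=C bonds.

Bonds broken (reactants):
  C≡C: 1 × 811 = 811
  C–C: 1 × 341 = 341
  C–H: 4 × 423 = 1692
  H–H: 1 × 420 = 420
  Σ(broken) = 3264 kJ
Bonds formed (products):
  C–C: 1 × 341 = 341
  C–H: 6 × 423 = 2538
  C=C: 1 × 635 = 635
  Σ(formed) = 3514 kJ
ΔH = Σ(broken) − Σ(formed) = 3264 − 3514 = −250 kJ

ΔH ≈ −250 kJ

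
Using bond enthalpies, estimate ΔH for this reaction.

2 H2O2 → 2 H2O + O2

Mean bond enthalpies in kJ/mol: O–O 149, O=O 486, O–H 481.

Bonds broken (reactants):
  O–H: 4 × 481 = 1924
  O–O: 2 × 149 = 298
  Σ(broken) = 2222 kJ
Bonds formed (products):
  O–H: 4 × 481 = 1924
  O=O: 1 × 486 = 486
  Σ(formed) = 2410 kJ
ΔH = Σ(broken) − Σ(formed) = 2222 − 2410 = −188 kJ

ΔH ≈ −188 kJ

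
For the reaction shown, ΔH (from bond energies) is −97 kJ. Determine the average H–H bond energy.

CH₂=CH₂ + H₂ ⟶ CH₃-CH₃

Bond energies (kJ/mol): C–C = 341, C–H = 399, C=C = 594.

D(H–H) ≈ 448 kJ/mol

Let D be the H–H bond energy.
Σ(broken) = 4×399 + 1×594 + 1×D = 2190 + D
Σ(formed) = 1×341 + 6×399 = 2735
ΔH = Σ(broken) − Σ(formed) = (2190 + D) − (2735) = −545 + D
Setting this equal to −97 kJ gives D = 448 kJ/mol.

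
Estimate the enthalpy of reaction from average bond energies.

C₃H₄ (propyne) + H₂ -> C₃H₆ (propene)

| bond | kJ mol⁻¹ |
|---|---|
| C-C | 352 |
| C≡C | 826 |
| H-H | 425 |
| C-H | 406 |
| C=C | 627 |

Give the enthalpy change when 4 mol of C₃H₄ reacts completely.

Bonds broken (reactants):
  C≡C: 1 × 826 = 826
  C-C: 1 × 352 = 352
  C-H: 4 × 406 = 1624
  H-H: 1 × 425 = 425
  Σ(broken) = 3227 kJ
Bonds formed (products):
  C-C: 1 × 352 = 352
  C-H: 6 × 406 = 2436
  C=C: 1 × 627 = 627
  Σ(formed) = 3415 kJ
ΔH = Σ(broken) − Σ(formed) = 3227 − 3415 = −188 kJ
For 4× the reaction as written: 4 × (−188) = −752 kJ

ΔH = −752 kJ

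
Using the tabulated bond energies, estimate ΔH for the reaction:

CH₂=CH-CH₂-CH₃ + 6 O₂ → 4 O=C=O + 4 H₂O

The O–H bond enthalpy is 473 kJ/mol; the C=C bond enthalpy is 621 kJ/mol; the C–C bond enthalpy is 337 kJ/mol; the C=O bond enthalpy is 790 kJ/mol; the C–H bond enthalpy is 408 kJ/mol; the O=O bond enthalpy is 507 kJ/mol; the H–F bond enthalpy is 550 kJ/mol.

Bonds broken (reactants):
  C–C: 2 × 337 = 674
  C–H: 8 × 408 = 3264
  C=C: 1 × 621 = 621
  O=O: 6 × 507 = 3042
  Σ(broken) = 7601 kJ
Bonds formed (products):
  C=O: 8 × 790 = 6320
  O–H: 8 × 473 = 3784
  Σ(formed) = 10104 kJ
ΔH = Σ(broken) − Σ(formed) = 7601 − 10104 = −2503 kJ

ΔH ≈ −2503 kJ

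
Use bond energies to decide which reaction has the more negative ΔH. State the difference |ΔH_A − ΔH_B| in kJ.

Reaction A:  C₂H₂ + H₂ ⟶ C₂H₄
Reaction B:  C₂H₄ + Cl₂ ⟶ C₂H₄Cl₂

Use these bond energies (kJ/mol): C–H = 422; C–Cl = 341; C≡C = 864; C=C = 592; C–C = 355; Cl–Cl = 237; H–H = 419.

Reaction A:
  Bonds broken (reactants):
    C≡C: 1 × 864 = 864
    C–H: 2 × 422 = 844
    H–H: 1 × 419 = 419
    Σ(broken) = 2127 kJ
  Bonds formed (products):
    C–H: 4 × 422 = 1688
    C=C: 1 × 592 = 592
    Σ(formed) = 2280 kJ
  ΔH_A = 2127 − 2280 = −153 kJ
Reaction B:
  Bonds broken (reactants):
    C–H: 4 × 422 = 1688
    C=C: 1 × 592 = 592
    Cl–Cl: 1 × 237 = 237
    Σ(broken) = 2517 kJ
  Bonds formed (products):
    C–C: 1 × 355 = 355
    C–Cl: 2 × 341 = 682
    C–H: 4 × 422 = 1688
    Σ(formed) = 2725 kJ
  ΔH_B = 2517 − 2725 = −208 kJ
ΔH_A − ΔH_B = +55 kJ, so reaction B has the more negative ΔH; |ΔH_A − ΔH_B| = 55 kJ.

Reaction B, by 55 kJ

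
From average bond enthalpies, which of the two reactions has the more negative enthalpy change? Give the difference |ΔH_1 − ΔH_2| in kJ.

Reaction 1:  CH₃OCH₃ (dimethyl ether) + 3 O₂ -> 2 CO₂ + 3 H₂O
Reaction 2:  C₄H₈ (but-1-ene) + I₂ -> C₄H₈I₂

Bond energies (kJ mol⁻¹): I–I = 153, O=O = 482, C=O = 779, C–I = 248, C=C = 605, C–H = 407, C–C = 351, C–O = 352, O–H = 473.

Reaction 1, by 1273 kJ

Reaction 1:
  Bonds broken (reactants):
    C–H: 6 × 407 = 2442
    C–O: 2 × 352 = 704
    O=O: 3 × 482 = 1446
    Σ(broken) = 4592 kJ
  Bonds formed (products):
    C=O: 4 × 779 = 3116
    O–H: 6 × 473 = 2838
    Σ(formed) = 5954 kJ
  ΔH_1 = 4592 − 5954 = −1362 kJ
Reaction 2:
  Bonds broken (reactants):
    C–C: 2 × 351 = 702
    C–H: 8 × 407 = 3256
    C=C: 1 × 605 = 605
    I–I: 1 × 153 = 153
    Σ(broken) = 4716 kJ
  Bonds formed (products):
    C–C: 3 × 351 = 1053
    C–H: 8 × 407 = 3256
    C–I: 2 × 248 = 496
    Σ(formed) = 4805 kJ
  ΔH_2 = 4716 − 4805 = −89 kJ
ΔH_1 − ΔH_2 = −1273 kJ, so reaction 1 has the more negative ΔH; |ΔH_1 − ΔH_2| = 1273 kJ.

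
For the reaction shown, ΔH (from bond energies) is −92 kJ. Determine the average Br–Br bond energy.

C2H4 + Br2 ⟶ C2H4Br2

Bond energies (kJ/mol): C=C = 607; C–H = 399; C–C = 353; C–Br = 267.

D(Br–Br) ≈ 188 kJ/mol

Let D be the Br–Br bond energy.
Σ(broken) = 1×D + 4×399 + 1×607 = 2203 + D
Σ(formed) = 2×267 + 1×353 + 4×399 = 2483
ΔH = Σ(broken) − Σ(formed) = (2203 + D) − (2483) = −280 + D
Setting this equal to −92 kJ gives D = 188 kJ/mol.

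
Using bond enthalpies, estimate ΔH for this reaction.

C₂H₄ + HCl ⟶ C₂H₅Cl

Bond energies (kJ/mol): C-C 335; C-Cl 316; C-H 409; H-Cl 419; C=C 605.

ΔH ≈ −36 kJ

Bonds broken (reactants):
  C-H: 4 × 409 = 1636
  C=C: 1 × 605 = 605
  H-Cl: 1 × 419 = 419
  Σ(broken) = 2660 kJ
Bonds formed (products):
  C-C: 1 × 335 = 335
  C-Cl: 1 × 316 = 316
  C-H: 5 × 409 = 2045
  Σ(formed) = 2696 kJ
ΔH = Σ(broken) − Σ(formed) = 2660 − 2696 = −36 kJ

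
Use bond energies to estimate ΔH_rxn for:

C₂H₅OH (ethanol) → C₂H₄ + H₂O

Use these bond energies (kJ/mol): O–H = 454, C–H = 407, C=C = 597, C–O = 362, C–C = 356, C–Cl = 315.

Bonds broken (reactants):
  C–C: 1 × 356 = 356
  C–H: 5 × 407 = 2035
  C–O: 1 × 362 = 362
  O–H: 1 × 454 = 454
  Σ(broken) = 3207 kJ
Bonds formed (products):
  C–H: 4 × 407 = 1628
  C=C: 1 × 597 = 597
  O–H: 2 × 454 = 908
  Σ(formed) = 3133 kJ
ΔH = Σ(broken) − Σ(formed) = 3207 − 3133 = +74 kJ

ΔH ≈ +74 kJ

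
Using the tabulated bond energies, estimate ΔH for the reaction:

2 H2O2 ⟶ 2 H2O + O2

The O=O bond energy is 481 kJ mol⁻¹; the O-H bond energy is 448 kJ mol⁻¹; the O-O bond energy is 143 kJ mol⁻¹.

Bonds broken (reactants):
  O-H: 4 × 448 = 1792
  O-O: 2 × 143 = 286
  Σ(broken) = 2078 kJ
Bonds formed (products):
  O-H: 4 × 448 = 1792
  O=O: 1 × 481 = 481
  Σ(formed) = 2273 kJ
ΔH = Σ(broken) − Σ(formed) = 2078 − 2273 = −195 kJ

ΔH ≈ −195 kJ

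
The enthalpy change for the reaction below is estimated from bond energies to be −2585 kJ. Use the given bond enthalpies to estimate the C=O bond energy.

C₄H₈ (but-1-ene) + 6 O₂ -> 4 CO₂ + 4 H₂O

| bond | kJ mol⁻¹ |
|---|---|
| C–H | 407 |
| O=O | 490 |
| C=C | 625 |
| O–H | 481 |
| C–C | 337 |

Let D be the C=O bond energy.
Σ(broken) = 2×337 + 8×407 + 1×625 + 6×490 = 7495
Σ(formed) = 8×D + 8×481 = 3848 + 8D
ΔH = Σ(broken) − Σ(formed) = (7495) − (3848 + 8D) = +3647 − 8D
Setting this equal to −2585 kJ gives 8D = 6232, so D = 779 kJ/mol.

D(C=O) ≈ 779 kJ/mol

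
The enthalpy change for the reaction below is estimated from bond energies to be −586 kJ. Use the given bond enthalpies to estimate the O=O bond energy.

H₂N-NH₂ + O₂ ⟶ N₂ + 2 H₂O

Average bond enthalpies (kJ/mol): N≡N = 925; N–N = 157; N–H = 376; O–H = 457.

Let D be the O=O bond energy.
Σ(broken) = 4×376 + 1×157 + 1×D = 1661 + D
Σ(formed) = 1×925 + 4×457 = 2753
ΔH = Σ(broken) − Σ(formed) = (1661 + D) − (2753) = −1092 + D
Setting this equal to −586 kJ gives D = 506 kJ/mol.

D(O=O) ≈ 506 kJ/mol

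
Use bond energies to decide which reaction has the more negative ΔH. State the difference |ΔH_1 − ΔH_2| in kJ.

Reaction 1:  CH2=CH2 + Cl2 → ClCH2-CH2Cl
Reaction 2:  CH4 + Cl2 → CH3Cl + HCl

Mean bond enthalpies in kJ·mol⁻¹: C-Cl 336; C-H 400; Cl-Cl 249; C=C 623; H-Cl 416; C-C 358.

Reaction 1:
  Bonds broken (reactants):
    C-H: 4 × 400 = 1600
    C=C: 1 × 623 = 623
    Cl-Cl: 1 × 249 = 249
    Σ(broken) = 2472 kJ
  Bonds formed (products):
    C-C: 1 × 358 = 358
    C-Cl: 2 × 336 = 672
    C-H: 4 × 400 = 1600
    Σ(formed) = 2630 kJ
  ΔH_1 = 2472 − 2630 = −158 kJ
Reaction 2:
  Bonds broken (reactants):
    C-H: 4 × 400 = 1600
    Cl-Cl: 1 × 249 = 249
    Σ(broken) = 1849 kJ
  Bonds formed (products):
    C-Cl: 1 × 336 = 336
    C-H: 3 × 400 = 1200
    H-Cl: 1 × 416 = 416
    Σ(formed) = 1952 kJ
  ΔH_2 = 1849 − 1952 = −103 kJ
ΔH_1 − ΔH_2 = −55 kJ, so reaction 1 has the more negative ΔH; |ΔH_1 − ΔH_2| = 55 kJ.

Reaction 1, by 55 kJ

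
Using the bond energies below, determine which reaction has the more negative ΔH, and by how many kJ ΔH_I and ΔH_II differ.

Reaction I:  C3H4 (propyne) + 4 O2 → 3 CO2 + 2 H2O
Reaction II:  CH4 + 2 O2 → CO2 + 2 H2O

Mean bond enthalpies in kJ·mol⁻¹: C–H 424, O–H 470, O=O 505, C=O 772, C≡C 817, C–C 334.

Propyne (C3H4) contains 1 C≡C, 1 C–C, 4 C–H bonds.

Reaction I:
  Bonds broken (reactants):
    C≡C: 1 × 817 = 817
    C–C: 1 × 334 = 334
    C–H: 4 × 424 = 1696
    O=O: 4 × 505 = 2020
    Σ(broken) = 4867 kJ
  Bonds formed (products):
    C=O: 6 × 772 = 4632
    O–H: 4 × 470 = 1880
    Σ(formed) = 6512 kJ
  ΔH_I = 4867 − 6512 = −1645 kJ
Reaction II:
  Bonds broken (reactants):
    C–H: 4 × 424 = 1696
    O=O: 2 × 505 = 1010
    Σ(broken) = 2706 kJ
  Bonds formed (products):
    C=O: 2 × 772 = 1544
    O–H: 4 × 470 = 1880
    Σ(formed) = 3424 kJ
  ΔH_II = 2706 − 3424 = −718 kJ
ΔH_I − ΔH_II = −927 kJ, so reaction I has the more negative ΔH; |ΔH_I − ΔH_II| = 927 kJ.

Reaction I, by 927 kJ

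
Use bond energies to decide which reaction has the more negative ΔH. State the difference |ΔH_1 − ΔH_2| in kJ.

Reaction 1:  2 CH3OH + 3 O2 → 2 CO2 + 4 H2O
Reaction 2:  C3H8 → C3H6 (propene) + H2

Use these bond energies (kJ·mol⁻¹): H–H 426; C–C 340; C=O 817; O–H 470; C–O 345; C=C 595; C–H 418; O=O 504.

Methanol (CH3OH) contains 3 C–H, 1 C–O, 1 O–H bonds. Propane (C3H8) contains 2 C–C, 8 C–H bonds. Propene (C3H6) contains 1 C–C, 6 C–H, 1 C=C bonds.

Reaction 1:
  Bonds broken (reactants):
    C–H: 6 × 418 = 2508
    C–O: 2 × 345 = 690
    O–H: 2 × 470 = 940
    O=O: 3 × 504 = 1512
    Σ(broken) = 5650 kJ
  Bonds formed (products):
    C=O: 4 × 817 = 3268
    O–H: 8 × 470 = 3760
    Σ(formed) = 7028 kJ
  ΔH_1 = 5650 − 7028 = −1378 kJ
Reaction 2:
  Bonds broken (reactants):
    C–C: 2 × 340 = 680
    C–H: 8 × 418 = 3344
    Σ(broken) = 4024 kJ
  Bonds formed (products):
    C–C: 1 × 340 = 340
    C–H: 6 × 418 = 2508
    C=C: 1 × 595 = 595
    H–H: 1 × 426 = 426
    Σ(formed) = 3869 kJ
  ΔH_2 = 4024 − 3869 = +155 kJ
ΔH_1 − ΔH_2 = −1533 kJ, so reaction 1 has the more negative ΔH; |ΔH_1 − ΔH_2| = 1533 kJ.

Reaction 1, by 1533 kJ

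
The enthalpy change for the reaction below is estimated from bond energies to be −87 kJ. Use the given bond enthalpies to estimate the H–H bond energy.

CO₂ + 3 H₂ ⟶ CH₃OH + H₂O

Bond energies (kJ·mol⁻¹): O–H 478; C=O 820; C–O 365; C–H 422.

D(H–H) ≈ 446 kJ/mol

Let D be the H–H bond energy.
Σ(broken) = 2×820 + 3×D = 1640 + 3D
Σ(formed) = 3×422 + 1×365 + 3×478 = 3065
ΔH = Σ(broken) − Σ(formed) = (1640 + 3D) − (3065) = −1425 + 3D
Setting this equal to −87 kJ gives 3D = 1338, so D = 446 kJ/mol.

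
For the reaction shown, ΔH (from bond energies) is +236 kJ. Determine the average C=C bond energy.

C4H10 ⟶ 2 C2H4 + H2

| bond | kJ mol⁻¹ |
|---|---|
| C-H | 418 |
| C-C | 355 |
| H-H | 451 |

Let D be the C=C bond energy.
Σ(broken) = 3×355 + 10×418 = 5245
Σ(formed) = 8×418 + 2×D + 1×451 = 3795 + 2D
ΔH = Σ(broken) − Σ(formed) = (5245) − (3795 + 2D) = +1450 − 2D
Setting this equal to +236 kJ gives 2D = 1214, so D = 607 kJ/mol.

D(C=C) ≈ 607 kJ/mol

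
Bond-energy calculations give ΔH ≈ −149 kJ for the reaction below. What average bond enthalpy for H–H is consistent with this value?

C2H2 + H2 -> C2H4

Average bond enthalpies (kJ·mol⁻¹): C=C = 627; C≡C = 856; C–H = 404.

D(H–H) ≈ 430 kJ/mol

Let D be the H–H bond energy.
Σ(broken) = 1×856 + 2×404 + 1×D = 1664 + D
Σ(formed) = 4×404 + 1×627 = 2243
ΔH = Σ(broken) − Σ(formed) = (1664 + D) − (2243) = −579 + D
Setting this equal to −149 kJ gives D = 430 kJ/mol.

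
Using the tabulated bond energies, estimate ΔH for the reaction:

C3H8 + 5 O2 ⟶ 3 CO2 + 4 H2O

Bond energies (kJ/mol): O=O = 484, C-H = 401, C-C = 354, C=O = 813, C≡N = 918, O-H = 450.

ΔH ≈ −2142 kJ

Bonds broken (reactants):
  C-C: 2 × 354 = 708
  C-H: 8 × 401 = 3208
  O=O: 5 × 484 = 2420
  Σ(broken) = 6336 kJ
Bonds formed (products):
  C=O: 6 × 813 = 4878
  O-H: 8 × 450 = 3600
  Σ(formed) = 8478 kJ
ΔH = Σ(broken) − Σ(formed) = 6336 − 8478 = −2142 kJ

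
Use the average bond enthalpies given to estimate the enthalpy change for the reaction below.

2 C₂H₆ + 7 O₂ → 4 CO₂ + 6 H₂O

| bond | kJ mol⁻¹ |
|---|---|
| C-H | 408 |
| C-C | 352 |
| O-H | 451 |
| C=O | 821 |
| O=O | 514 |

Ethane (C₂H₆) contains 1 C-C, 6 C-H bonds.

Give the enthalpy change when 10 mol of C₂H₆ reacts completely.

Bonds broken (reactants):
  C-C: 2 × 352 = 704
  C-H: 12 × 408 = 4896
  O=O: 7 × 514 = 3598
  Σ(broken) = 9198 kJ
Bonds formed (products):
  C=O: 8 × 821 = 6568
  O-H: 12 × 451 = 5412
  Σ(formed) = 11980 kJ
ΔH = Σ(broken) − Σ(formed) = 9198 − 11980 = −2782 kJ
For 5× the reaction as written: 5 × (−2782) = −13910 kJ

ΔH = −13910 kJ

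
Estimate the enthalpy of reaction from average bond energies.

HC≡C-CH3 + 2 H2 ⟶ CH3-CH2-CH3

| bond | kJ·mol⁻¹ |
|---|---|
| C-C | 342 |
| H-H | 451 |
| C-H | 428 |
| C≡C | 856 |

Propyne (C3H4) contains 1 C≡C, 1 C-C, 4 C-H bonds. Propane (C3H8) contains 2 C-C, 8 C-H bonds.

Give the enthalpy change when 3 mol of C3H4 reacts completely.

ΔH = −888 kJ

Bonds broken (reactants):
  C≡C: 1 × 856 = 856
  C-C: 1 × 342 = 342
  C-H: 4 × 428 = 1712
  H-H: 2 × 451 = 902
  Σ(broken) = 3812 kJ
Bonds formed (products):
  C-C: 2 × 342 = 684
  C-H: 8 × 428 = 3424
  Σ(formed) = 4108 kJ
ΔH = Σ(broken) − Σ(formed) = 3812 − 4108 = −296 kJ
For 3× the reaction as written: 3 × (−296) = −888 kJ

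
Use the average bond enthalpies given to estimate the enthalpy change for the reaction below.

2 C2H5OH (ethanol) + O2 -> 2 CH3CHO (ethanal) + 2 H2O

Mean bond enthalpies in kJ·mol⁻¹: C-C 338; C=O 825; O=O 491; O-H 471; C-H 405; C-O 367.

Bonds broken (reactants):
  C-C: 2 × 338 = 676
  C-H: 10 × 405 = 4050
  C-O: 2 × 367 = 734
  O-H: 2 × 471 = 942
  O=O: 1 × 491 = 491
  Σ(broken) = 6893 kJ
Bonds formed (products):
  C-C: 2 × 338 = 676
  C-H: 8 × 405 = 3240
  C=O: 2 × 825 = 1650
  O-H: 4 × 471 = 1884
  Σ(formed) = 7450 kJ
ΔH = Σ(broken) − Σ(formed) = 6893 − 7450 = −557 kJ

ΔH ≈ −557 kJ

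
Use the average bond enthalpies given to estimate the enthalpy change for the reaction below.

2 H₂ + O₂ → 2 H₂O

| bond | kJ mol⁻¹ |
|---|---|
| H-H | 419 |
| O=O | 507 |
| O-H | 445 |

ΔH ≈ −435 kJ

Bonds broken (reactants):
  H-H: 2 × 419 = 838
  O=O: 1 × 507 = 507
  Σ(broken) = 1345 kJ
Bonds formed (products):
  O-H: 4 × 445 = 1780
  Σ(formed) = 1780 kJ
ΔH = Σ(broken) − Σ(formed) = 1345 − 1780 = −435 kJ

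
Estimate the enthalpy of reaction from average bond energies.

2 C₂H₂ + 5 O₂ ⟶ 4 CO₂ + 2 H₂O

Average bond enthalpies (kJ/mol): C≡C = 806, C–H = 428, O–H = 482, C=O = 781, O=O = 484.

ΔH ≈ −2432 kJ

Bonds broken (reactants):
  C≡C: 2 × 806 = 1612
  C–H: 4 × 428 = 1712
  O=O: 5 × 484 = 2420
  Σ(broken) = 5744 kJ
Bonds formed (products):
  C=O: 8 × 781 = 6248
  O–H: 4 × 482 = 1928
  Σ(formed) = 8176 kJ
ΔH = Σ(broken) − Σ(formed) = 5744 − 8176 = −2432 kJ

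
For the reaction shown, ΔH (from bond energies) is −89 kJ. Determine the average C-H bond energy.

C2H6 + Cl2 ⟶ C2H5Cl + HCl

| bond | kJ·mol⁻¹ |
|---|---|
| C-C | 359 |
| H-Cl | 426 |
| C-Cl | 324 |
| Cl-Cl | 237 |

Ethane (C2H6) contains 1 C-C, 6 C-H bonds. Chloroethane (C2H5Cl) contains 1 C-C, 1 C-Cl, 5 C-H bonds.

Let D be the C-H bond energy.
Σ(broken) = 1×359 + 6×D + 1×237 = 596 + 6D
Σ(formed) = 1×359 + 1×324 + 5×D + 1×426 = 1109 + 5D
ΔH = Σ(broken) − Σ(formed) = (596 + 6D) − (1109 + 5D) = −513 + D
Setting this equal to −89 kJ gives D = 424 kJ/mol.

D(C-H) ≈ 424 kJ/mol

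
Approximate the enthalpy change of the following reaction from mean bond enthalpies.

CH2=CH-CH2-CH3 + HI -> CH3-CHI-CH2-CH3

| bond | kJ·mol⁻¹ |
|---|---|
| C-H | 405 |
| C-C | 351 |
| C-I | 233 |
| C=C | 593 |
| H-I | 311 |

ΔH ≈ −85 kJ

Bonds broken (reactants):
  C-C: 2 × 351 = 702
  C-H: 8 × 405 = 3240
  C=C: 1 × 593 = 593
  H-I: 1 × 311 = 311
  Σ(broken) = 4846 kJ
Bonds formed (products):
  C-C: 3 × 351 = 1053
  C-H: 9 × 405 = 3645
  C-I: 1 × 233 = 233
  Σ(formed) = 4931 kJ
ΔH = Σ(broken) − Σ(formed) = 4846 − 4931 = −85 kJ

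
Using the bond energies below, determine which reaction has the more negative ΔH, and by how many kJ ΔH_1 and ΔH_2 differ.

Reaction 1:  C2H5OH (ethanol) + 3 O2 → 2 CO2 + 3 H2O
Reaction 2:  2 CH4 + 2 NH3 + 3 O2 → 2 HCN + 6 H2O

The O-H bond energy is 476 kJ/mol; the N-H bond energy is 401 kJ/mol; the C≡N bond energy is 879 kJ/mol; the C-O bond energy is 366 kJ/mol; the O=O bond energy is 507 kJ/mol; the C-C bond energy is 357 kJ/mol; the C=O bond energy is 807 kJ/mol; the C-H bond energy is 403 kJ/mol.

Reaction 1:
  Bonds broken (reactants):
    C-C: 1 × 357 = 357
    C-H: 5 × 403 = 2015
    C-O: 1 × 366 = 366
    O-H: 1 × 476 = 476
    O=O: 3 × 507 = 1521
    Σ(broken) = 4735 kJ
  Bonds formed (products):
    C=O: 4 × 807 = 3228
    O-H: 6 × 476 = 2856
    Σ(formed) = 6084 kJ
  ΔH_1 = 4735 − 6084 = −1349 kJ
Reaction 2:
  Bonds broken (reactants):
    C-H: 8 × 403 = 3224
    N-H: 6 × 401 = 2406
    O=O: 3 × 507 = 1521
    Σ(broken) = 7151 kJ
  Bonds formed (products):
    C≡N: 2 × 879 = 1758
    C-H: 2 × 403 = 806
    O-H: 12 × 476 = 5712
    Σ(formed) = 8276 kJ
  ΔH_2 = 7151 − 8276 = −1125 kJ
ΔH_1 − ΔH_2 = −224 kJ, so reaction 1 has the more negative ΔH; |ΔH_1 − ΔH_2| = 224 kJ.

Reaction 1, by 224 kJ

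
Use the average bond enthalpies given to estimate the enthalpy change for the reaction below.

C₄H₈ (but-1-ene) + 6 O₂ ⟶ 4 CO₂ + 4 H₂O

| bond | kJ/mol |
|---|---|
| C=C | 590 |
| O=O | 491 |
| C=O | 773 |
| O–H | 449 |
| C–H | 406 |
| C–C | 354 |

Bonds broken (reactants):
  C–C: 2 × 354 = 708
  C–H: 8 × 406 = 3248
  C=C: 1 × 590 = 590
  O=O: 6 × 491 = 2946
  Σ(broken) = 7492 kJ
Bonds formed (products):
  C=O: 8 × 773 = 6184
  O–H: 8 × 449 = 3592
  Σ(formed) = 9776 kJ
ΔH = Σ(broken) − Σ(formed) = 7492 − 9776 = −2284 kJ

ΔH ≈ −2284 kJ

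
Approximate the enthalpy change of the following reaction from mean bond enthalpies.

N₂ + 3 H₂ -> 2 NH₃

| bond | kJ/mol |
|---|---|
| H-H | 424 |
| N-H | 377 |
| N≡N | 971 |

ΔH ≈ −19 kJ

Bonds broken (reactants):
  H-H: 3 × 424 = 1272
  N≡N: 1 × 971 = 971
  Σ(broken) = 2243 kJ
Bonds formed (products):
  N-H: 6 × 377 = 2262
  Σ(formed) = 2262 kJ
ΔH = Σ(broken) − Σ(formed) = 2243 − 2262 = −19 kJ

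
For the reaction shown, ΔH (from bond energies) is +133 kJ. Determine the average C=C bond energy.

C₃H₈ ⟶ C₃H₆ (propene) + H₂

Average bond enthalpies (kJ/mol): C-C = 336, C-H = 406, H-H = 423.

Let D be the C=C bond energy.
Σ(broken) = 2×336 + 8×406 = 3920
Σ(formed) = 1×336 + 6×406 + 1×D + 1×423 = 3195 + D
ΔH = Σ(broken) − Σ(formed) = (3920) − (3195 + D) = +725 − D
Setting this equal to +133 kJ gives D = 592 kJ/mol.

D(C=C) ≈ 592 kJ/mol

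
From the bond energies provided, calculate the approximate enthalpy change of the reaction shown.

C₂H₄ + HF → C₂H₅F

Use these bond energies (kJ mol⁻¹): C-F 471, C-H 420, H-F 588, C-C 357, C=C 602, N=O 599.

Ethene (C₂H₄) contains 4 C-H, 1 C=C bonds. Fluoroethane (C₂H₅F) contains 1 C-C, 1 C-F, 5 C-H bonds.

ΔH ≈ −58 kJ

Bonds broken (reactants):
  C-H: 4 × 420 = 1680
  C=C: 1 × 602 = 602
  H-F: 1 × 588 = 588
  Σ(broken) = 2870 kJ
Bonds formed (products):
  C-C: 1 × 357 = 357
  C-F: 1 × 471 = 471
  C-H: 5 × 420 = 2100
  Σ(formed) = 2928 kJ
ΔH = Σ(broken) − Σ(formed) = 2870 − 2928 = −58 kJ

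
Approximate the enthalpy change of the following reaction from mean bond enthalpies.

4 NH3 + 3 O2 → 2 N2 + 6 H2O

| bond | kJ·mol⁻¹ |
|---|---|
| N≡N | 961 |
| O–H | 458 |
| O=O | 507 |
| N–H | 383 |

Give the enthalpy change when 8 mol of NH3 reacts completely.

Bonds broken (reactants):
  N–H: 12 × 383 = 4596
  O=O: 3 × 507 = 1521
  Σ(broken) = 6117 kJ
Bonds formed (products):
  N≡N: 2 × 961 = 1922
  O–H: 12 × 458 = 5496
  Σ(formed) = 7418 kJ
ΔH = Σ(broken) − Σ(formed) = 6117 − 7418 = −1301 kJ
For 2× the reaction as written: 2 × (−1301) = −2602 kJ

ΔH = −2602 kJ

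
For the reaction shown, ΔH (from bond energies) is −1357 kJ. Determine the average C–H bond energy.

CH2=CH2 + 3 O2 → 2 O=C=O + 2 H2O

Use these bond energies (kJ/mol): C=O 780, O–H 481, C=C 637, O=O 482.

Let D be the C–H bond energy.
Σ(broken) = 4×D + 1×637 + 3×482 = 2083 + 4D
Σ(formed) = 4×780 + 4×481 = 5044
ΔH = Σ(broken) − Σ(formed) = (2083 + 4D) − (5044) = −2961 + 4D
Setting this equal to −1357 kJ gives 4D = 1604, so D = 401 kJ/mol.

D(C–H) ≈ 401 kJ/mol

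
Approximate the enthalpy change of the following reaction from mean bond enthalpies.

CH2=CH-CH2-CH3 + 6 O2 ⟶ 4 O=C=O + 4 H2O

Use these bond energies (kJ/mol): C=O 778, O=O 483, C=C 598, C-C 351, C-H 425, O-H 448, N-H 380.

Bonds broken (reactants):
  C-C: 2 × 351 = 702
  C-H: 8 × 425 = 3400
  C=C: 1 × 598 = 598
  O=O: 6 × 483 = 2898
  Σ(broken) = 7598 kJ
Bonds formed (products):
  C=O: 8 × 778 = 6224
  O-H: 8 × 448 = 3584
  Σ(formed) = 9808 kJ
ΔH = Σ(broken) − Σ(formed) = 7598 − 9808 = −2210 kJ

ΔH ≈ −2210 kJ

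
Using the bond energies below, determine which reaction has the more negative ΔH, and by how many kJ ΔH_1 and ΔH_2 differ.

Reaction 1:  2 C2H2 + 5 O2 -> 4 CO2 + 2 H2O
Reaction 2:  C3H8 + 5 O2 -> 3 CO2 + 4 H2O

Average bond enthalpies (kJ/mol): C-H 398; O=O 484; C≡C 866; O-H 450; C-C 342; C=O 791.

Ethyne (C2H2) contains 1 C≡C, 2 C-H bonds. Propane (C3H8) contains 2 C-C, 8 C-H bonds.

Reaction 1, by 326 kJ

Reaction 1:
  Bonds broken (reactants):
    C≡C: 2 × 866 = 1732
    C-H: 4 × 398 = 1592
    O=O: 5 × 484 = 2420
    Σ(broken) = 5744 kJ
  Bonds formed (products):
    C=O: 8 × 791 = 6328
    O-H: 4 × 450 = 1800
    Σ(formed) = 8128 kJ
  ΔH_1 = 5744 − 8128 = −2384 kJ
Reaction 2:
  Bonds broken (reactants):
    C-C: 2 × 342 = 684
    C-H: 8 × 398 = 3184
    O=O: 5 × 484 = 2420
    Σ(broken) = 6288 kJ
  Bonds formed (products):
    C=O: 6 × 791 = 4746
    O-H: 8 × 450 = 3600
    Σ(formed) = 8346 kJ
  ΔH_2 = 6288 − 8346 = −2058 kJ
ΔH_1 − ΔH_2 = −326 kJ, so reaction 1 has the more negative ΔH; |ΔH_1 − ΔH_2| = 326 kJ.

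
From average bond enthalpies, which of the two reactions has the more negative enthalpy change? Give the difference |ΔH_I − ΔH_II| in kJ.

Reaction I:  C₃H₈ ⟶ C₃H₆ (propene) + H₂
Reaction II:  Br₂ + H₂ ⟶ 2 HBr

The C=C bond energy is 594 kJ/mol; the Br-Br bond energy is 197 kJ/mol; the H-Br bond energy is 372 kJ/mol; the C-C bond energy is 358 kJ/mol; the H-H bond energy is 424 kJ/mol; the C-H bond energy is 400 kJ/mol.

Reaction II, by 263 kJ

Reaction I:
  Bonds broken (reactants):
    C-C: 2 × 358 = 716
    C-H: 8 × 400 = 3200
    Σ(broken) = 3916 kJ
  Bonds formed (products):
    C-C: 1 × 358 = 358
    C-H: 6 × 400 = 2400
    C=C: 1 × 594 = 594
    H-H: 1 × 424 = 424
    Σ(formed) = 3776 kJ
  ΔH_I = 3916 − 3776 = +140 kJ
Reaction II:
  Bonds broken (reactants):
    Br-Br: 1 × 197 = 197
    H-H: 1 × 424 = 424
    Σ(broken) = 621 kJ
  Bonds formed (products):
    H-Br: 2 × 372 = 744
    Σ(formed) = 744 kJ
  ΔH_II = 621 − 744 = −123 kJ
ΔH_I − ΔH_II = +263 kJ, so reaction II has the more negative ΔH; |ΔH_I − ΔH_II| = 263 kJ.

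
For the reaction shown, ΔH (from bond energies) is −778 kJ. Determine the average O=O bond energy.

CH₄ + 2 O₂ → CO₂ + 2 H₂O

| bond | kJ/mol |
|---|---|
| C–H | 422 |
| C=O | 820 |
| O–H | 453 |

Let D be the O=O bond energy.
Σ(broken) = 4×422 + 2×D = 1688 + 2D
Σ(formed) = 2×820 + 4×453 = 3452
ΔH = Σ(broken) − Σ(formed) = (1688 + 2D) − (3452) = −1764 + 2D
Setting this equal to −778 kJ gives 2D = 986, so D = 493 kJ/mol.

D(O=O) ≈ 493 kJ/mol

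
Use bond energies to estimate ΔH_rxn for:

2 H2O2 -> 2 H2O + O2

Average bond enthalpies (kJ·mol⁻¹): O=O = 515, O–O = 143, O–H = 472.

ΔH ≈ −229 kJ

Bonds broken (reactants):
  O–H: 4 × 472 = 1888
  O–O: 2 × 143 = 286
  Σ(broken) = 2174 kJ
Bonds formed (products):
  O–H: 4 × 472 = 1888
  O=O: 1 × 515 = 515
  Σ(formed) = 2403 kJ
ΔH = Σ(broken) − Σ(formed) = 2174 − 2403 = −229 kJ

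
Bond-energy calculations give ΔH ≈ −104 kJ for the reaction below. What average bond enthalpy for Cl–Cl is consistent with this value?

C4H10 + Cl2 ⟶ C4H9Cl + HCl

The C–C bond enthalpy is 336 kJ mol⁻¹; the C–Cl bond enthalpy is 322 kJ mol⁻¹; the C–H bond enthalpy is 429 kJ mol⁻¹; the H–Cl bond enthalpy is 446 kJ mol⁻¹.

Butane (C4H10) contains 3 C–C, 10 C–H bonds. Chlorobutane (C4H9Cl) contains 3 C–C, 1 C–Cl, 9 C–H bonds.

D(Cl–Cl) ≈ 235 kJ/mol

Let D be the Cl–Cl bond energy.
Σ(broken) = 3×336 + 10×429 + 1×D = 5298 + D
Σ(formed) = 3×336 + 1×322 + 9×429 + 1×446 = 5637
ΔH = Σ(broken) − Σ(formed) = (5298 + D) − (5637) = −339 + D
Setting this equal to −104 kJ gives D = 235 kJ/mol.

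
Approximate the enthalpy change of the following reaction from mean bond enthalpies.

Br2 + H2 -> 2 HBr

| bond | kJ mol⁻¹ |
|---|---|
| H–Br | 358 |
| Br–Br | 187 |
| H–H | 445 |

ΔH ≈ −84 kJ

Bonds broken (reactants):
  Br–Br: 1 × 187 = 187
  H–H: 1 × 445 = 445
  Σ(broken) = 632 kJ
Bonds formed (products):
  H–Br: 2 × 358 = 716
  Σ(formed) = 716 kJ
ΔH = Σ(broken) − Σ(formed) = 632 − 716 = −84 kJ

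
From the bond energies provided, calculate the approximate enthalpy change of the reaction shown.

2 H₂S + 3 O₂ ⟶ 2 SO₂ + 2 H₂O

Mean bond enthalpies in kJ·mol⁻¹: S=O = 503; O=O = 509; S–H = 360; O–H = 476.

ΔH ≈ −949 kJ

Bonds broken (reactants):
  O=O: 3 × 509 = 1527
  S–H: 4 × 360 = 1440
  Σ(broken) = 2967 kJ
Bonds formed (products):
  O–H: 4 × 476 = 1904
  S=O: 4 × 503 = 2012
  Σ(formed) = 3916 kJ
ΔH = Σ(broken) − Σ(formed) = 2967 − 3916 = −949 kJ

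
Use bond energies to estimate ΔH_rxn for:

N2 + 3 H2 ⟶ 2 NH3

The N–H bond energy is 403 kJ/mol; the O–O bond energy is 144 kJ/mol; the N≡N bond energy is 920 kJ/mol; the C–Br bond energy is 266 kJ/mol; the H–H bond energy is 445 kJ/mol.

Bonds broken (reactants):
  H–H: 3 × 445 = 1335
  N≡N: 1 × 920 = 920
  Σ(broken) = 2255 kJ
Bonds formed (products):
  N–H: 6 × 403 = 2418
  Σ(formed) = 2418 kJ
ΔH = Σ(broken) − Σ(formed) = 2255 − 2418 = −163 kJ

ΔH ≈ −163 kJ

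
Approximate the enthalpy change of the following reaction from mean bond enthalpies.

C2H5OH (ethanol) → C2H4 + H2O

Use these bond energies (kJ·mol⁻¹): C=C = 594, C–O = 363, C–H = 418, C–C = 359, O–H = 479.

Bonds broken (reactants):
  C–C: 1 × 359 = 359
  C–H: 5 × 418 = 2090
  C–O: 1 × 363 = 363
  O–H: 1 × 479 = 479
  Σ(broken) = 3291 kJ
Bonds formed (products):
  C–H: 4 × 418 = 1672
  C=C: 1 × 594 = 594
  O–H: 2 × 479 = 958
  Σ(formed) = 3224 kJ
ΔH = Σ(broken) − Σ(formed) = 3291 − 3224 = +67 kJ

ΔH ≈ +67 kJ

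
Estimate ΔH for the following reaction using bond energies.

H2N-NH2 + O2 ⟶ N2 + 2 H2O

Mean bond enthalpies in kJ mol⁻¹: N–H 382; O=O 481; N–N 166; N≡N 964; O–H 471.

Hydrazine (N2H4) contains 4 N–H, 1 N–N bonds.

Bonds broken (reactants):
  N–H: 4 × 382 = 1528
  N–N: 1 × 166 = 166
  O=O: 1 × 481 = 481
  Σ(broken) = 2175 kJ
Bonds formed (products):
  N≡N: 1 × 964 = 964
  O–H: 4 × 471 = 1884
  Σ(formed) = 2848 kJ
ΔH = Σ(broken) − Σ(formed) = 2175 − 2848 = −673 kJ

ΔH ≈ −673 kJ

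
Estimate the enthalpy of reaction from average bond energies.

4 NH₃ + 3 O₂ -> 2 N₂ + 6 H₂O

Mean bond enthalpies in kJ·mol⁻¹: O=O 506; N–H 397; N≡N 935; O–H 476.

ΔH ≈ −1300 kJ

Bonds broken (reactants):
  N–H: 12 × 397 = 4764
  O=O: 3 × 506 = 1518
  Σ(broken) = 6282 kJ
Bonds formed (products):
  N≡N: 2 × 935 = 1870
  O–H: 12 × 476 = 5712
  Σ(formed) = 7582 kJ
ΔH = Σ(broken) − Σ(formed) = 6282 − 7582 = −1300 kJ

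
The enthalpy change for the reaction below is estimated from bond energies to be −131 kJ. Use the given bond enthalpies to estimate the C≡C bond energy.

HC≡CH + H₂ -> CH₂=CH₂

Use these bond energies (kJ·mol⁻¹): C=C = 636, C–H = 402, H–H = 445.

D(C≡C) ≈ 864 kJ/mol

Let D be the C≡C bond energy.
Σ(broken) = 1×D + 2×402 + 1×445 = 1249 + D
Σ(formed) = 4×402 + 1×636 = 2244
ΔH = Σ(broken) − Σ(formed) = (1249 + D) − (2244) = −995 + D
Setting this equal to −131 kJ gives D = 864 kJ/mol.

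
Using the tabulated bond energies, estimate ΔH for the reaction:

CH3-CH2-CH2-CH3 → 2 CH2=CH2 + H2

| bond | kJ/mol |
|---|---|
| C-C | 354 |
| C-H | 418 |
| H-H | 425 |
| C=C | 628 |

Bonds broken (reactants):
  C-C: 3 × 354 = 1062
  C-H: 10 × 418 = 4180
  Σ(broken) = 5242 kJ
Bonds formed (products):
  C-H: 8 × 418 = 3344
  C=C: 2 × 628 = 1256
  H-H: 1 × 425 = 425
  Σ(formed) = 5025 kJ
ΔH = Σ(broken) − Σ(formed) = 5242 − 5025 = +217 kJ

ΔH ≈ +217 kJ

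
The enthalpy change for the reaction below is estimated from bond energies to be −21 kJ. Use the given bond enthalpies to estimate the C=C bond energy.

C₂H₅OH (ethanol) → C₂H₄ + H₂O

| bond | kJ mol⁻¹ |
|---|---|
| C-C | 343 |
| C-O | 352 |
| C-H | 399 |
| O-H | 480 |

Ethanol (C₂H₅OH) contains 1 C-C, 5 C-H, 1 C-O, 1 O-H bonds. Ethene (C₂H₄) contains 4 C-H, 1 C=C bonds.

Let D be the C=C bond energy.
Σ(broken) = 1×343 + 5×399 + 1×352 + 1×480 = 3170
Σ(formed) = 4×399 + 1×D + 2×480 = 2556 + D
ΔH = Σ(broken) − Σ(formed) = (3170) − (2556 + D) = +614 − D
Setting this equal to −21 kJ gives D = 635 kJ/mol.

D(C=C) ≈ 635 kJ/mol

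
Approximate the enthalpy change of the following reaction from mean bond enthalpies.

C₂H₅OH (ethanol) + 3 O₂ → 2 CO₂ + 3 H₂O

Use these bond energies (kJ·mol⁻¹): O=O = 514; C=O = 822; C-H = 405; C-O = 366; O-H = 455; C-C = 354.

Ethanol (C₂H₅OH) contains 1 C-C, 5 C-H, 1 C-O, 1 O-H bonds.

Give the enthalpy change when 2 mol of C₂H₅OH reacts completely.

ΔH = −2552 kJ

Bonds broken (reactants):
  C-C: 1 × 354 = 354
  C-H: 5 × 405 = 2025
  C-O: 1 × 366 = 366
  O-H: 1 × 455 = 455
  O=O: 3 × 514 = 1542
  Σ(broken) = 4742 kJ
Bonds formed (products):
  C=O: 4 × 822 = 3288
  O-H: 6 × 455 = 2730
  Σ(formed) = 6018 kJ
ΔH = Σ(broken) − Σ(formed) = 4742 − 6018 = −1276 kJ
For 2× the reaction as written: 2 × (−1276) = −2552 kJ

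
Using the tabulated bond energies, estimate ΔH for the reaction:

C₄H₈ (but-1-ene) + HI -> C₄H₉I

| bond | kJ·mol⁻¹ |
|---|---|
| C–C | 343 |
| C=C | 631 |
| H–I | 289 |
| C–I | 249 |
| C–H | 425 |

Bonds broken (reactants):
  C–C: 2 × 343 = 686
  C–H: 8 × 425 = 3400
  C=C: 1 × 631 = 631
  H–I: 1 × 289 = 289
  Σ(broken) = 5006 kJ
Bonds formed (products):
  C–C: 3 × 343 = 1029
  C–H: 9 × 425 = 3825
  C–I: 1 × 249 = 249
  Σ(formed) = 5103 kJ
ΔH = Σ(broken) − Σ(formed) = 5006 − 5103 = −97 kJ

ΔH ≈ −97 kJ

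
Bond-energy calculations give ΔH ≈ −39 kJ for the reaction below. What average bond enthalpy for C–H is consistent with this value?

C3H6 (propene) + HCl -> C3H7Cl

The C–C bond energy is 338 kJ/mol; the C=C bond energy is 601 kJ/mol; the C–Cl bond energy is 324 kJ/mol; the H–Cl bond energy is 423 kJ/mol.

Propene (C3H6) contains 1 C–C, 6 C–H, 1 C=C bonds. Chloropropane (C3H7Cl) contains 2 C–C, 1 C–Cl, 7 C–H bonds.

D(C–H) ≈ 401 kJ/mol

Let D be the C–H bond energy.
Σ(broken) = 1×338 + 6×D + 1×601 + 1×423 = 1362 + 6D
Σ(formed) = 2×338 + 1×324 + 7×D = 1000 + 7D
ΔH = Σ(broken) − Σ(formed) = (1362 + 6D) − (1000 + 7D) = +362 − D
Setting this equal to −39 kJ gives D = 401 kJ/mol.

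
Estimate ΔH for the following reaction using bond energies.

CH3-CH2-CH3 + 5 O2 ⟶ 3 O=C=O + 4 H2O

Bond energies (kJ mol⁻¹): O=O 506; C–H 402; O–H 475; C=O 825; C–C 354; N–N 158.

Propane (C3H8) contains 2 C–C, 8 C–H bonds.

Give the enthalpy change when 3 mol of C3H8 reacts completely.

ΔH = −6888 kJ

Bonds broken (reactants):
  C–C: 2 × 354 = 708
  C–H: 8 × 402 = 3216
  O=O: 5 × 506 = 2530
  Σ(broken) = 6454 kJ
Bonds formed (products):
  C=O: 6 × 825 = 4950
  O–H: 8 × 475 = 3800
  Σ(formed) = 8750 kJ
ΔH = Σ(broken) − Σ(formed) = 6454 − 8750 = −2296 kJ
For 3× the reaction as written: 3 × (−2296) = −6888 kJ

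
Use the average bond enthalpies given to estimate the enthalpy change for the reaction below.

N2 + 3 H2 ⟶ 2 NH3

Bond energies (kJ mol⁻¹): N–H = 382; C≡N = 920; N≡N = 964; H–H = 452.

ΔH ≈ +28 kJ

Bonds broken (reactants):
  H–H: 3 × 452 = 1356
  N≡N: 1 × 964 = 964
  Σ(broken) = 2320 kJ
Bonds formed (products):
  N–H: 6 × 382 = 2292
  Σ(formed) = 2292 kJ
ΔH = Σ(broken) − Σ(formed) = 2320 − 2292 = +28 kJ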